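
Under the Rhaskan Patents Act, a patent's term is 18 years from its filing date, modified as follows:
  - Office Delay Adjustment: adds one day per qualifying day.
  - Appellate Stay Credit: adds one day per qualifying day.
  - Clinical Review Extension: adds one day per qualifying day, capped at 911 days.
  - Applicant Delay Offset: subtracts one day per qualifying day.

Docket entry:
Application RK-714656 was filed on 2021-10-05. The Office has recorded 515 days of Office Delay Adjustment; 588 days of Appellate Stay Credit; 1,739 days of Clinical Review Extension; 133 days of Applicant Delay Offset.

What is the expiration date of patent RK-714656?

Base term: filing date + 18 years → 5 October 2039.
Office Delay Adjustment: +515 days → 3 March 2041.
Appellate Stay Credit: +588 days → 12 October 2042.
Clinical Review Extension: 1739 days claimed exceeds the 911-day cap, so +911 days → 10 April 2045.
Applicant Delay Offset: −133 days → 28 November 2044.

November 28, 2044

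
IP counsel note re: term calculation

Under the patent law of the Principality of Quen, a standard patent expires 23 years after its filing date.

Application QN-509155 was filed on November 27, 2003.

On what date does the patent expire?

Filing date + 23 years → 27 November 2026.

November 27, 2026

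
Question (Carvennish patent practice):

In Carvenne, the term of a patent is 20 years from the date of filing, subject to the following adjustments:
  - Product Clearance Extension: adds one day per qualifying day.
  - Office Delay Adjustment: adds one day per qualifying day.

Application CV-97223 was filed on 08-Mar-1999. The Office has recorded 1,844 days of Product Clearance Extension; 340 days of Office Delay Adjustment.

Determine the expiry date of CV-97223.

Base term: filing date + 20 years → 8 March 2019.
Product Clearance Extension: +1844 days → 25 March 2024.
Office Delay Adjustment: +340 days → 28 February 2025.

2025-02-28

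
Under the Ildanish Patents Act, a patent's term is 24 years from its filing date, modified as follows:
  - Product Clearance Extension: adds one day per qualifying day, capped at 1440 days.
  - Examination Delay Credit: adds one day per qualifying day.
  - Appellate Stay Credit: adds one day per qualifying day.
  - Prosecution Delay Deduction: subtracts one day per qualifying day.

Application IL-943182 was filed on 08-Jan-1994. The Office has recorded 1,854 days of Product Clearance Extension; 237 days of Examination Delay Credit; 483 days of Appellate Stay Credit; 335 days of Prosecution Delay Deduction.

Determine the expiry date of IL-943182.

Base term: filing date + 24 years → 8 January 2018.
Product Clearance Extension: 1854 days claimed exceeds the 1440-day cap, so +1440 days → 18 December 2021.
Examination Delay Credit: +237 days → 12 August 2022.
Appellate Stay Credit: +483 days → 8 December 2023.
Prosecution Delay Deduction: −335 days → 7 January 2023.

January 7, 2023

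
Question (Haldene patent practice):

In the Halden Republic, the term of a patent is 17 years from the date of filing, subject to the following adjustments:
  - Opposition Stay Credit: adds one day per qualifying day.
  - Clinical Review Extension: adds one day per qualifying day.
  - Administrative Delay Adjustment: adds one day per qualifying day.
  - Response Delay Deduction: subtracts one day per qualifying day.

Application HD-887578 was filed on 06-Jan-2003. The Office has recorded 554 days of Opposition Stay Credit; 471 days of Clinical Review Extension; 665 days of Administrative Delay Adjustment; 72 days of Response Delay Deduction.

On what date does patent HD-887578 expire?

June 11, 2024

Base term: filing date + 17 years → 6 January 2020.
Opposition Stay Credit: +554 days → 13 July 2021.
Clinical Review Extension: +471 days → 27 October 2022.
Administrative Delay Adjustment: +665 days → 22 August 2024.
Response Delay Deduction: −72 days → 11 June 2024.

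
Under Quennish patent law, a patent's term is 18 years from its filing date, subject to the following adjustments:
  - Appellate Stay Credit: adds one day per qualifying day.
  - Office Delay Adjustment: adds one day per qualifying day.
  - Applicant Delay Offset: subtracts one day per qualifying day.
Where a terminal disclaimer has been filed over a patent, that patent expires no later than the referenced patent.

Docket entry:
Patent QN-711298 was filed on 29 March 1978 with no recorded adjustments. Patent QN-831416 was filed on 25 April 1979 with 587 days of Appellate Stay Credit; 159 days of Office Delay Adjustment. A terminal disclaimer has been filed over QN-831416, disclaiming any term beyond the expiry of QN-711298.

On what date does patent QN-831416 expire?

Natural term of QN-831416:
  Base: filing + 18 years → 25 April 1997.
  Appellate Stay Credit: +587 days → 3 December 1998.
  Office Delay Adjustment: +159 days → 11 May 1999.
Expiry of referenced patent QN-711298:
  Base: filing + 18 years → 29 March 1996.
Terminal disclaimer: QN-831416 expires on the earlier of 11 May 1999 and 29 March 1996.

1996-03-29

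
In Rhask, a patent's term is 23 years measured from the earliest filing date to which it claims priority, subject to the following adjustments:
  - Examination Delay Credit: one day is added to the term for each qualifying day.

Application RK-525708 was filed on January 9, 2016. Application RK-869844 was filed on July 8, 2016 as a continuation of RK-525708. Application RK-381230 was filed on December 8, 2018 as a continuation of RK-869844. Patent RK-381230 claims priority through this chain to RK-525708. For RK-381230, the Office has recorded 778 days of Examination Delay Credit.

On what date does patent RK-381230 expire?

Earliest priority filing: 9 January 2016.
Base term: 9 January 2016 + 23 years → 9 January 2039.
Examination Delay Credit: +778 days → 25 February 2041.

2041-02-25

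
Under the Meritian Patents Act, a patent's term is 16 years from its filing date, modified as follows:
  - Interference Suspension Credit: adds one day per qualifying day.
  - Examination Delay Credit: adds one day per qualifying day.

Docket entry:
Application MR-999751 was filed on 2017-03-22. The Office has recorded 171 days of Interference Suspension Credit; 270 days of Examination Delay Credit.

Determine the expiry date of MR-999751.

June 6, 2034

Base term: filing date + 16 years → 22 March 2033.
Interference Suspension Credit: +171 days → 9 September 2033.
Examination Delay Credit: +270 days → 6 June 2034.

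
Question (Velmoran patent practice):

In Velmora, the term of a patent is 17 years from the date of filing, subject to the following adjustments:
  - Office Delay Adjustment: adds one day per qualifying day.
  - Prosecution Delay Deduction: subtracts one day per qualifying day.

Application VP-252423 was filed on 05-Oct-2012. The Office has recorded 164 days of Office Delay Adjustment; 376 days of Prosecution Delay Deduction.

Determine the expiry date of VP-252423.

March 7, 2029

Base term: filing date + 17 years → 5 October 2029.
Office Delay Adjustment: +164 days → 18 March 2030.
Prosecution Delay Deduction: −376 days → 7 March 2029.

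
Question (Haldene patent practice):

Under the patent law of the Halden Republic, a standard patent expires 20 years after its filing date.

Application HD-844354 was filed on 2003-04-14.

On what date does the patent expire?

2023-04-14

Filing date + 20 years → 14 April 2023.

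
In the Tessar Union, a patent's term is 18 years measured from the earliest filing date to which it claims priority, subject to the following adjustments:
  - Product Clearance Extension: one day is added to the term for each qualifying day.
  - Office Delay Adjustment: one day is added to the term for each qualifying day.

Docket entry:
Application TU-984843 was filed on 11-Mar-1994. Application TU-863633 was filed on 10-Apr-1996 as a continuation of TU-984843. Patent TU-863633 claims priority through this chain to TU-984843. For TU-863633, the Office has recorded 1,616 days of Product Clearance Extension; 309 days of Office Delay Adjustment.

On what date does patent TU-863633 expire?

Earliest priority filing: 11 March 1994.
Base term: 11 March 1994 + 18 years → 11 March 2012.
Product Clearance Extension: +1616 days → 13 August 2016.
Office Delay Adjustment: +309 days → 18 June 2017.

June 18, 2017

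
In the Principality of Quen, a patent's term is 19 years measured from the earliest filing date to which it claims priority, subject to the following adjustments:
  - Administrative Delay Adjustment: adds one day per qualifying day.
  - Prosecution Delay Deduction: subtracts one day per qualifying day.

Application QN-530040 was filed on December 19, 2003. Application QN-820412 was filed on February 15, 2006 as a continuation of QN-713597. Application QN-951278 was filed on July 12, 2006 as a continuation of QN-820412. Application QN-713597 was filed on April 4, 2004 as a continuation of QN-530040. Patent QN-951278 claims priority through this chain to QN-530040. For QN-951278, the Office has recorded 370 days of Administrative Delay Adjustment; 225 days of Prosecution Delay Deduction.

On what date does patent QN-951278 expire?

May 13, 2023

Earliest priority filing: 19 December 2003.
Base term: 19 December 2003 + 19 years → 19 December 2022.
Administrative Delay Adjustment: +370 days → 24 December 2023.
Prosecution Delay Deduction: −225 days → 13 May 2023.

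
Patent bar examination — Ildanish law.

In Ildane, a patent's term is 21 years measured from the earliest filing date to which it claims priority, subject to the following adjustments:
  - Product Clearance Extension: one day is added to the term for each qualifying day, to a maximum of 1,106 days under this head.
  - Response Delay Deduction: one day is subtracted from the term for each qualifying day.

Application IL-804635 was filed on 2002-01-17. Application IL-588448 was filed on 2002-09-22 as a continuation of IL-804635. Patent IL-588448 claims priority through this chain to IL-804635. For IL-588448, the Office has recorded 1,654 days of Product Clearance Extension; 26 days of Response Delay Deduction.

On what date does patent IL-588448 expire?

2026-01-01

Earliest priority filing: 17 January 2002.
Base term: 17 January 2002 + 21 years → 17 January 2023.
Product Clearance Extension: 1654 days claimed exceeds the 1106-day cap, so +1106 days → 27 January 2026.
Response Delay Deduction: −26 days → 1 January 2026.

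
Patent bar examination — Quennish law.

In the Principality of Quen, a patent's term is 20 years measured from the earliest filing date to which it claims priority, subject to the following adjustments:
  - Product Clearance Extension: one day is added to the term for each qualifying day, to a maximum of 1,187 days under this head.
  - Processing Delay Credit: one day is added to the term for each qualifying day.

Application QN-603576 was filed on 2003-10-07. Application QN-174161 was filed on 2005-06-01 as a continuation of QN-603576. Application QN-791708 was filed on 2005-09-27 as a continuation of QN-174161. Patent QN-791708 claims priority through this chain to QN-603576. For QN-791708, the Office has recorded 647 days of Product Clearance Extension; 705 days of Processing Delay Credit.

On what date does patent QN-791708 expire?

Earliest priority filing: 7 October 2003.
Base term: 7 October 2003 + 20 years → 7 October 2023.
Product Clearance Extension: 647 days (within the 1187-day cap) → +647 days → 15 July 2025.
Processing Delay Credit: +705 days → 20 June 2027.

June 20, 2027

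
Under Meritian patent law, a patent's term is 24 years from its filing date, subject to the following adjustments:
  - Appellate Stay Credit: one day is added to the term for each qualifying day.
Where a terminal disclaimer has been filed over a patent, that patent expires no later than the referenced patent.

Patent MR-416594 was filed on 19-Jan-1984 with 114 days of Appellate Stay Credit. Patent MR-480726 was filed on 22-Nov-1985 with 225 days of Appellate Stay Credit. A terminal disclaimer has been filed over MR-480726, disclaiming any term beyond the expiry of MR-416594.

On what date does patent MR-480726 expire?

2008-05-12

Natural term of MR-480726:
  Base: filing + 24 years → 22 November 2009.
  Appellate Stay Credit: +225 days → 5 July 2010.
Expiry of referenced patent MR-416594:
  Base: filing + 24 years → 19 January 2008.
  Appellate Stay Credit: +114 days → 12 May 2008.
Terminal disclaimer: MR-480726 expires on the earlier of 5 July 2010 and 12 May 2008.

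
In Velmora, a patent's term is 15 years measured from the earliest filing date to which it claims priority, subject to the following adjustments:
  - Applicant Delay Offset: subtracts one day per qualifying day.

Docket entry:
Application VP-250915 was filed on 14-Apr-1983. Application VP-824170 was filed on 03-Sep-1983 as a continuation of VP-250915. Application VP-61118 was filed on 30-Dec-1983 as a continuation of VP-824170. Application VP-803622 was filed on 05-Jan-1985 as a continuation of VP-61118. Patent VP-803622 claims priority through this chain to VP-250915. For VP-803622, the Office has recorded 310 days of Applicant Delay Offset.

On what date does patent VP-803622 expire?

Earliest priority filing: 14 April 1983.
Base term: 14 April 1983 + 15 years → 14 April 1998.
Applicant Delay Offset: −310 days → 8 June 1997.

1997-06-08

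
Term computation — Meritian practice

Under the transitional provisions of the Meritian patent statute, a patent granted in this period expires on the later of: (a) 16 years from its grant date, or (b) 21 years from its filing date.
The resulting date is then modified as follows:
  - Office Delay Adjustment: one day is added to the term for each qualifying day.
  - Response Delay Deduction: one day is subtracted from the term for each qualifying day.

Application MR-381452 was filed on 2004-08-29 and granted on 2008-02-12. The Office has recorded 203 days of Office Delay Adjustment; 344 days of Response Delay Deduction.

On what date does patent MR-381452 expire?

(a) grant + 16 years → 12 February 2024.
(b) filing + 21 years → 29 August 2025.
Later of the two: 29 August 2025.
Office Delay Adjustment: +203 days → 20 March 2026.
Response Delay Deduction: −344 days → 10 April 2025.

2025-04-10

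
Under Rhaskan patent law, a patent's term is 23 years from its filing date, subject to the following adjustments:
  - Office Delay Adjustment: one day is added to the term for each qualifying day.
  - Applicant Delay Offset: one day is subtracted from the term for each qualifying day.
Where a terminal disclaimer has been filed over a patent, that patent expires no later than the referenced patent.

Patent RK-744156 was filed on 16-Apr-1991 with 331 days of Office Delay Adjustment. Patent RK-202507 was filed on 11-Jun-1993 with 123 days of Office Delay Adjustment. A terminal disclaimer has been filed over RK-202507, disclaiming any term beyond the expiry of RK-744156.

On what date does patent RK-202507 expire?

March 13, 2015

Natural term of RK-202507:
  Base: filing + 23 years → 11 June 2016.
  Office Delay Adjustment: +123 days → 12 October 2016.
Expiry of referenced patent RK-744156:
  Base: filing + 23 years → 16 April 2014.
  Office Delay Adjustment: +331 days → 13 March 2015.
Terminal disclaimer: RK-202507 expires on the earlier of 12 October 2016 and 13 March 2015.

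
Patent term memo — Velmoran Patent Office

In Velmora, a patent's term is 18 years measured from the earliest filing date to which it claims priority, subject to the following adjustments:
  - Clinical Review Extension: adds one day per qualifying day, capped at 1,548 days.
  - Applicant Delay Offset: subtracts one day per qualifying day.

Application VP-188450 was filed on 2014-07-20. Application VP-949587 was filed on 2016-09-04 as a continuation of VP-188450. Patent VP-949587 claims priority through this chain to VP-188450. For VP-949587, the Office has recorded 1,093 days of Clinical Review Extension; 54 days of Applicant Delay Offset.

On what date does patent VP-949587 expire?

2035-05-25

Earliest priority filing: 20 July 2014.
Base term: 20 July 2014 + 18 years → 20 July 2032.
Clinical Review Extension: 1093 days (within the 1548-day cap) → +1093 days → 18 July 2035.
Applicant Delay Offset: −54 days → 25 May 2035.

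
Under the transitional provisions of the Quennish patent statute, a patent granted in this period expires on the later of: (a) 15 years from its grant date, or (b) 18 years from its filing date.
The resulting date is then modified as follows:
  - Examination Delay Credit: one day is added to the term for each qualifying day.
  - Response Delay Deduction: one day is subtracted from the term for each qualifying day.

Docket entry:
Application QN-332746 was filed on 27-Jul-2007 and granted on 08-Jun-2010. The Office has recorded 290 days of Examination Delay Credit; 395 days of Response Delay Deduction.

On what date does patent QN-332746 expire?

(a) grant + 15 years → 8 June 2025.
(b) filing + 18 years → 27 July 2025.
Later of the two: 27 July 2025.
Examination Delay Credit: +290 days → 13 May 2026.
Response Delay Deduction: −395 days → 13 April 2025.

2025-04-13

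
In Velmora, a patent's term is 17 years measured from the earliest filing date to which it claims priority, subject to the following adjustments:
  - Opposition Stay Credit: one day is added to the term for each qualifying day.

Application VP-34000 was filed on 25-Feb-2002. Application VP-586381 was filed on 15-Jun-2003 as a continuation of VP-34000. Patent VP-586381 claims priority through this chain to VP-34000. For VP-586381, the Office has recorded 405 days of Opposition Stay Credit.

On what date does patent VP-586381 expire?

Earliest priority filing: 25 February 2002.
Base term: 25 February 2002 + 17 years → 25 February 2019.
Opposition Stay Credit: +405 days → 5 April 2020.

April 5, 2020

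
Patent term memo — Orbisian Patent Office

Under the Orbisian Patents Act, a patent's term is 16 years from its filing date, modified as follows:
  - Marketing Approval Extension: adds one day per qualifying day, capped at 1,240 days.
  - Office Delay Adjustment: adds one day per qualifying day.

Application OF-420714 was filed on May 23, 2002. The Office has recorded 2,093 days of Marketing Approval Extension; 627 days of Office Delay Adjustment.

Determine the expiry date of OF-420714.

Base term: filing date + 16 years → 23 May 2018.
Marketing Approval Extension: 2093 days claimed exceeds the 1240-day cap, so +1240 days → 14 October 2021.
Office Delay Adjustment: +627 days → 3 July 2023.

July 3, 2023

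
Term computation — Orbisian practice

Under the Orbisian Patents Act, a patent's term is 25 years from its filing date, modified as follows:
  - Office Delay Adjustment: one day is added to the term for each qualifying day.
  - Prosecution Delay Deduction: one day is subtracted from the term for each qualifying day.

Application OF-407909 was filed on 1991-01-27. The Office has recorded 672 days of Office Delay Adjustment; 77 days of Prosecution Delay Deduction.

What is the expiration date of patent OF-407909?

2017-09-13

Base term: filing date + 25 years → 27 January 2016.
Office Delay Adjustment: +672 days → 29 November 2017.
Prosecution Delay Deduction: −77 days → 13 September 2017.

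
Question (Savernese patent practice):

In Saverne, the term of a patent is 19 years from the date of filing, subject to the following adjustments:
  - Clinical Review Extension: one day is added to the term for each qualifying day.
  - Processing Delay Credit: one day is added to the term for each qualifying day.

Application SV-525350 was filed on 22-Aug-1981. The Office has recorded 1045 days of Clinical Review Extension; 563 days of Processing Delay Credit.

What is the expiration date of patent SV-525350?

Base term: filing date + 19 years → 22 August 2000.
Clinical Review Extension: +1045 days → 3 July 2003.
Processing Delay Credit: +563 days → 16 January 2005.

2005-01-16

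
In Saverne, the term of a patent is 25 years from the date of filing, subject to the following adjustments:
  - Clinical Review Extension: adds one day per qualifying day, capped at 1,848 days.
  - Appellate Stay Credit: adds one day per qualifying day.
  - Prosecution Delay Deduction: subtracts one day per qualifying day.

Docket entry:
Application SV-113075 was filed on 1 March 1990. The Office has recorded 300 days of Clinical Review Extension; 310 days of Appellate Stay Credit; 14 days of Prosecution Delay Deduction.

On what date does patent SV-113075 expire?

Base term: filing date + 25 years → 1 March 2015.
Clinical Review Extension: 300 days (within the 1848-day cap) → +300 days → 26 December 2015.
Appellate Stay Credit: +310 days → 31 October 2016.
Prosecution Delay Deduction: −14 days → 17 October 2016.

2016-10-17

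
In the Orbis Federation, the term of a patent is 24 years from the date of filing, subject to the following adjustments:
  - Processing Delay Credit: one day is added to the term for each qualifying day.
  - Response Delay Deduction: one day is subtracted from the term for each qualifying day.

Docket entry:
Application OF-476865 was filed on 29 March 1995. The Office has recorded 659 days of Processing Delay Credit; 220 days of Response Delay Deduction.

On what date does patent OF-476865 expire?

Base term: filing date + 24 years → 29 March 2019.
Processing Delay Credit: +659 days → 16 January 2021.
Response Delay Deduction: −220 days → 10 June 2020.

2020-06-10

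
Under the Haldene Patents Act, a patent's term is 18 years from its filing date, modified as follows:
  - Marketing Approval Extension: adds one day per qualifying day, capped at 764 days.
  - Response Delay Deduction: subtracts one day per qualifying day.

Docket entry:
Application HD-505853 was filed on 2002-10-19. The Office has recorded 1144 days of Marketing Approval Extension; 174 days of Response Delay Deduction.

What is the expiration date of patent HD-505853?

Base term: filing date + 18 years → 19 October 2020.
Marketing Approval Extension: 1144 days claimed exceeds the 764-day cap, so +764 days → 22 November 2022.
Response Delay Deduction: −174 days → 1 June 2022.

June 1, 2022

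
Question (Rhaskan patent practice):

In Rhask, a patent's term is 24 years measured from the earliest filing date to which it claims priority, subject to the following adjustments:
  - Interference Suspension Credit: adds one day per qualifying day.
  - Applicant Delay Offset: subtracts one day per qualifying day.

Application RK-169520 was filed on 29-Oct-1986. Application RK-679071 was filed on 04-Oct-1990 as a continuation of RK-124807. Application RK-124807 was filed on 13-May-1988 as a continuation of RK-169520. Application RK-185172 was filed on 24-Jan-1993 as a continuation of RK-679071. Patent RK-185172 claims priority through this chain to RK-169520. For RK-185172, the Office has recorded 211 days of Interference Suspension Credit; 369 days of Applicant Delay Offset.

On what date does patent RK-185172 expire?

2010-05-24

Earliest priority filing: 29 October 1986.
Base term: 29 October 1986 + 24 years → 29 October 2010.
Interference Suspension Credit: +211 days → 28 May 2011.
Applicant Delay Offset: −369 days → 24 May 2010.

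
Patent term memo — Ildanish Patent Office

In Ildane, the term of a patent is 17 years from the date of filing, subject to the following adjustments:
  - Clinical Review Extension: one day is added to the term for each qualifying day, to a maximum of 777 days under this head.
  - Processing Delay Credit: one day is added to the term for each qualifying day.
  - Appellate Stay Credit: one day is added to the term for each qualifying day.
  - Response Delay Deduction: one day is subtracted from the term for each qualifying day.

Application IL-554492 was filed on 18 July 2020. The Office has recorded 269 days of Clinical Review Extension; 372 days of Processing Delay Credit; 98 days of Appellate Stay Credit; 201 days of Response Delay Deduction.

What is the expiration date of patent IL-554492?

Base term: filing date + 17 years → 18 July 2037.
Clinical Review Extension: 269 days (within the 777-day cap) → +269 days → 13 April 2038.
Processing Delay Credit: +372 days → 20 April 2039.
Appellate Stay Credit: +98 days → 27 July 2039.
Response Delay Deduction: −201 days → 7 January 2039.

January 7, 2039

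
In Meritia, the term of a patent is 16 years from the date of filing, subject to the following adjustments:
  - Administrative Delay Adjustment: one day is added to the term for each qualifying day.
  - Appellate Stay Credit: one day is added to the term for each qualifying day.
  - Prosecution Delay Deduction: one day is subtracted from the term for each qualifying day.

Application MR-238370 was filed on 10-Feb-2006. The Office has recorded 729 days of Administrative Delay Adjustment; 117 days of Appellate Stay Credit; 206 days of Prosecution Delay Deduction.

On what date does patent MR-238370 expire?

2023-11-12

Base term: filing date + 16 years → 10 February 2022.
Administrative Delay Adjustment: +729 days → 9 February 2024.
Appellate Stay Credit: +117 days → 5 June 2024.
Prosecution Delay Deduction: −206 days → 12 November 2023.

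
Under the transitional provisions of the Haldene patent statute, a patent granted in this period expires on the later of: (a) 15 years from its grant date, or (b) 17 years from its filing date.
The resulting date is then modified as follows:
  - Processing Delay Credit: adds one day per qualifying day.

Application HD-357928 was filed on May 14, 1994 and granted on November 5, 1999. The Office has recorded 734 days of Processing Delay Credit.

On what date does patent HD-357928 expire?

2016-11-08

(a) grant + 15 years → 5 November 2014.
(b) filing + 17 years → 14 May 2011.
Later of the two: 5 November 2014.
Processing Delay Credit: +734 days → 8 November 2016.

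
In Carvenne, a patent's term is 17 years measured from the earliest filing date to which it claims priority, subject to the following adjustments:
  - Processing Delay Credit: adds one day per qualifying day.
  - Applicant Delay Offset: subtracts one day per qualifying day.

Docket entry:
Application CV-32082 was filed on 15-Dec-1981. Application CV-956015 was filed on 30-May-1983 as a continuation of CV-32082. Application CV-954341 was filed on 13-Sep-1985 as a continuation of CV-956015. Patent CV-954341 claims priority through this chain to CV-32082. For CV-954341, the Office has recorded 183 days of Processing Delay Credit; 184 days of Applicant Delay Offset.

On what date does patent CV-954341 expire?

Earliest priority filing: 15 December 1981.
Base term: 15 December 1981 + 17 years → 15 December 1998.
Processing Delay Credit: +183 days → 16 June 1999.
Applicant Delay Offset: −184 days → 14 December 1998.

1998-12-14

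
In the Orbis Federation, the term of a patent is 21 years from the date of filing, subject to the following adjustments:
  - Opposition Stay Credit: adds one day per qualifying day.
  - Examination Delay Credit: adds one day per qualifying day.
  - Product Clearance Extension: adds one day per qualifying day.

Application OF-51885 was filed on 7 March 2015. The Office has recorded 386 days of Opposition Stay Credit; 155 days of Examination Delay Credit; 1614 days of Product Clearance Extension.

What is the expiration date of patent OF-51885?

2042-01-30

Base term: filing date + 21 years → 7 March 2036.
Opposition Stay Credit: +386 days → 28 March 2037.
Examination Delay Credit: +155 days → 30 August 2037.
Product Clearance Extension: +1614 days → 30 January 2042.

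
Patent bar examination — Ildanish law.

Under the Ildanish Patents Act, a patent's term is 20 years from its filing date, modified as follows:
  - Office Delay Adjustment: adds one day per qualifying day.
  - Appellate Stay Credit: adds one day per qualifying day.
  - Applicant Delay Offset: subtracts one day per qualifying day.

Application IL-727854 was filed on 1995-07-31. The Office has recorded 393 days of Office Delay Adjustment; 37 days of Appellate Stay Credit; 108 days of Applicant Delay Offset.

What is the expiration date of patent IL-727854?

Base term: filing date + 20 years → 31 July 2015.
Office Delay Adjustment: +393 days → 27 August 2016.
Appellate Stay Credit: +37 days → 3 October 2016.
Applicant Delay Offset: −108 days → 17 June 2016.

June 17, 2016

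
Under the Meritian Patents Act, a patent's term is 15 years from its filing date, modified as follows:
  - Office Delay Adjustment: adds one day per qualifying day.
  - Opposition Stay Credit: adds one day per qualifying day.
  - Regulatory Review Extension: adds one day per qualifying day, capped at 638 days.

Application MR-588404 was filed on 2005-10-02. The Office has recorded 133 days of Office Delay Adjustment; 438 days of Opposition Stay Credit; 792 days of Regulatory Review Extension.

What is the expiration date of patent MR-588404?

Base term: filing date + 15 years → 2 October 2020.
Office Delay Adjustment: +133 days → 12 February 2021.
Opposition Stay Credit: +438 days → 26 April 2022.
Regulatory Review Extension: 792 days claimed exceeds the 638-day cap, so +638 days → 24 January 2024.

January 24, 2024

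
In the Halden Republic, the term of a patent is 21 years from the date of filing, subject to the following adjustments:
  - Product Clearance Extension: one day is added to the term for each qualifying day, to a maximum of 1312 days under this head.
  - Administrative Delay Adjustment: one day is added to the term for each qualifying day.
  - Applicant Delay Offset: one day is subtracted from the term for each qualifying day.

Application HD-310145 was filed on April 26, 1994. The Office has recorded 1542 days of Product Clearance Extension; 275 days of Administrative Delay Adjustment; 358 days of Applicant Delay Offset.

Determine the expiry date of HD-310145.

September 6, 2018

Base term: filing date + 21 years → 26 April 2015.
Product Clearance Extension: 1542 days claimed exceeds the 1312-day cap, so +1312 days → 28 November 2018.
Administrative Delay Adjustment: +275 days → 30 August 2019.
Applicant Delay Offset: −358 days → 6 September 2018.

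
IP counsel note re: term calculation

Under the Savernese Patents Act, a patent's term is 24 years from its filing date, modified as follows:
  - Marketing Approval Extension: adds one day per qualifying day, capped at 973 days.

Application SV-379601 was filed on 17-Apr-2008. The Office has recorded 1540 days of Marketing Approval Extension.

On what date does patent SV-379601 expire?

December 16, 2034

Base term: filing date + 24 years → 17 April 2032.
Marketing Approval Extension: 1540 days claimed exceeds the 973-day cap, so +973 days → 16 December 2034.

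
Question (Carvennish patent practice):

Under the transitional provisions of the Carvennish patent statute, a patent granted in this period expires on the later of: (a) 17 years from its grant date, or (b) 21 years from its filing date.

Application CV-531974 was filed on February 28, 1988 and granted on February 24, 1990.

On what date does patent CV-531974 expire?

February 28, 2009

(a) grant + 17 years → 24 February 2007.
(b) filing + 21 years → 28 February 2009.
Later of the two: 28 February 2009.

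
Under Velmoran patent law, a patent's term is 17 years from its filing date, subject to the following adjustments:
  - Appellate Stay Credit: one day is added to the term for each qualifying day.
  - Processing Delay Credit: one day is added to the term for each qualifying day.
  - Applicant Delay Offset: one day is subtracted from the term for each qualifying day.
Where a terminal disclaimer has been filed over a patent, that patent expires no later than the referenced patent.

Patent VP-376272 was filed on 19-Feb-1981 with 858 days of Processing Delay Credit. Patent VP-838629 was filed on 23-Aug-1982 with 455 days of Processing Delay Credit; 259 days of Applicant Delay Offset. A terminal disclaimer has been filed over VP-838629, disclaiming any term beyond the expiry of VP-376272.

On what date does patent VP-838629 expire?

Natural term of VP-838629:
  Base: filing + 17 years → 23 August 1999.
  Processing Delay Credit: +455 days → 20 November 2000.
  Applicant Delay Offset: −259 days → 6 March 2000.
Expiry of referenced patent VP-376272:
  Base: filing + 17 years → 19 February 1998.
  Processing Delay Credit: +858 days → 26 June 2000.
Terminal disclaimer: VP-838629 expires on the earlier of 6 March 2000 and 26 June 2000.

March 6, 2000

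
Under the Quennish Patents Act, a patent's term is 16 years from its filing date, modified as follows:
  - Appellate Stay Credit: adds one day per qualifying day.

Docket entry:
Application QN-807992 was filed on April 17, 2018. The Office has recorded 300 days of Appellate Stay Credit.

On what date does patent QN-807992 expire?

2035-02-11

Base term: filing date + 16 years → 17 April 2034.
Appellate Stay Credit: +300 days → 11 February 2035.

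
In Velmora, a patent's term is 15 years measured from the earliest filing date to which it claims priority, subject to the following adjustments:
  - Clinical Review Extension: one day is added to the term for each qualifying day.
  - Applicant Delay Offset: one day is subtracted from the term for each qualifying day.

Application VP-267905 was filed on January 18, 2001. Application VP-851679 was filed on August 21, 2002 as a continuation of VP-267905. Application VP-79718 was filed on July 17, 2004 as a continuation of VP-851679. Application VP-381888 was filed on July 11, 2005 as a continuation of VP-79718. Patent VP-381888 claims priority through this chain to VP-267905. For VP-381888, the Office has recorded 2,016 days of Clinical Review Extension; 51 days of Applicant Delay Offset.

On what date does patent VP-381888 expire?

Earliest priority filing: 18 January 2001.
Base term: 18 January 2001 + 15 years → 18 January 2016.
Clinical Review Extension: +2016 days → 26 July 2021.
Applicant Delay Offset: −51 days → 5 June 2021.

June 5, 2021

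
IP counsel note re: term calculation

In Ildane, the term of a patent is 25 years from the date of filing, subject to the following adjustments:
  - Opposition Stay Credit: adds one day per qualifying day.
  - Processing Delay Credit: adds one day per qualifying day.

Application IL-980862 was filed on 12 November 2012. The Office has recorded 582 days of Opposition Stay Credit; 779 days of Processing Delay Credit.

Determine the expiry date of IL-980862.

Base term: filing date + 25 years → 12 November 2037.
Opposition Stay Credit: +582 days → 17 June 2039.
Processing Delay Credit: +779 days → 4 August 2041.

2041-08-04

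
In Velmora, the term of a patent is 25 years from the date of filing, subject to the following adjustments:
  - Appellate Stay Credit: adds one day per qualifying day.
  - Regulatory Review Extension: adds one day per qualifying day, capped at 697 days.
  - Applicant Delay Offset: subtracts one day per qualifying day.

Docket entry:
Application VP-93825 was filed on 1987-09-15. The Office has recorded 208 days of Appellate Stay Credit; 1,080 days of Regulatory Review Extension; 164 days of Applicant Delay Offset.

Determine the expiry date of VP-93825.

Base term: filing date + 25 years → 15 September 2012.
Appellate Stay Credit: +208 days → 11 April 2013.
Regulatory Review Extension: 1080 days claimed exceeds the 697-day cap, so +697 days → 9 March 2015.
Applicant Delay Offset: −164 days → 26 September 2014.

September 26, 2014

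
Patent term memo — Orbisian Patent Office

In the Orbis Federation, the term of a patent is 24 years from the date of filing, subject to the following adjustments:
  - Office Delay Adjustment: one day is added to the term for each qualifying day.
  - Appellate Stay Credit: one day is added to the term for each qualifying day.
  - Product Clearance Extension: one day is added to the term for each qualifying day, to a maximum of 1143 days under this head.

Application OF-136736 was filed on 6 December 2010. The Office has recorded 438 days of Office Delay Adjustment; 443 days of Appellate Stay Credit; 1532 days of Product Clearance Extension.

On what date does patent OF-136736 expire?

June 21, 2040

Base term: filing date + 24 years → 6 December 2034.
Office Delay Adjustment: +438 days → 17 February 2036.
Appellate Stay Credit: +443 days → 5 May 2037.
Product Clearance Extension: 1532 days claimed exceeds the 1143-day cap, so +1143 days → 21 June 2040.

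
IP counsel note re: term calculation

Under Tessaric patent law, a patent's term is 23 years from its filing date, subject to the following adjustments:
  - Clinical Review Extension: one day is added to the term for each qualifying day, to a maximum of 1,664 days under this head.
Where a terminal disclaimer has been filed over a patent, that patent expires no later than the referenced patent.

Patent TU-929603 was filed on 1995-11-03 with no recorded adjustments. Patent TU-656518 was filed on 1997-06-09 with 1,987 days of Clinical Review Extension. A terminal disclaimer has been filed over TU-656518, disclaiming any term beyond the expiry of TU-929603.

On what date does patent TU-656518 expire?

Natural term of TU-656518:
  Base: filing + 23 years → 9 June 2020.
  Clinical Review Extension: 1987 days claimed exceeds the 1664-day cap, so +1664 days → 29 December 2024.
Expiry of referenced patent TU-929603:
  Base: filing + 23 years → 3 November 2018.
Terminal disclaimer: TU-656518 expires on the earlier of 29 December 2024 and 3 November 2018.

2018-11-03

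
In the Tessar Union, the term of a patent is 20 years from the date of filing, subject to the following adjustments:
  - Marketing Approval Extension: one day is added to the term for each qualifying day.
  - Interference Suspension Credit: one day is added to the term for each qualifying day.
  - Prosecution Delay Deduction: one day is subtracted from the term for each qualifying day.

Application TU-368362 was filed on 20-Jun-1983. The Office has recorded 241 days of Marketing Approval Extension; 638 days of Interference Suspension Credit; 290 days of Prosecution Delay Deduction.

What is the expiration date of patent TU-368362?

Base term: filing date + 20 years → 20 June 2003.
Marketing Approval Extension: +241 days → 16 February 2004.
Interference Suspension Credit: +638 days → 15 November 2005.
Prosecution Delay Deduction: −290 days → 29 January 2005.

January 29, 2005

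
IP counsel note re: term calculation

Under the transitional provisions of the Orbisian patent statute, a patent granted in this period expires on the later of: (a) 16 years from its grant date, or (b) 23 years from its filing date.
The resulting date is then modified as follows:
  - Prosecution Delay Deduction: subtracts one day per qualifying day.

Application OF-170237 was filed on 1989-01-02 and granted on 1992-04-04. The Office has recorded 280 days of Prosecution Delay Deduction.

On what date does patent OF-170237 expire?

2011-03-28

(a) grant + 16 years → 4 April 2008.
(b) filing + 23 years → 2 January 2012.
Later of the two: 2 January 2012.
Prosecution Delay Deduction: −280 days → 28 March 2011.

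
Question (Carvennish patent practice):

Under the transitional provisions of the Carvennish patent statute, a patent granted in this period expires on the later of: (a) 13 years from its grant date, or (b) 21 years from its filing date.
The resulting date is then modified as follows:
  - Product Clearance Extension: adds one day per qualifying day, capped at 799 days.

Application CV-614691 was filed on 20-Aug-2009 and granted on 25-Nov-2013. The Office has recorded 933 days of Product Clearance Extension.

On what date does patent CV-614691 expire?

2032-10-27

(a) grant + 13 years → 25 November 2026.
(b) filing + 21 years → 20 August 2030.
Later of the two: 20 August 2030.
Product Clearance Extension: 933 days claimed exceeds the 799-day cap, so +799 days → 27 October 2032.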